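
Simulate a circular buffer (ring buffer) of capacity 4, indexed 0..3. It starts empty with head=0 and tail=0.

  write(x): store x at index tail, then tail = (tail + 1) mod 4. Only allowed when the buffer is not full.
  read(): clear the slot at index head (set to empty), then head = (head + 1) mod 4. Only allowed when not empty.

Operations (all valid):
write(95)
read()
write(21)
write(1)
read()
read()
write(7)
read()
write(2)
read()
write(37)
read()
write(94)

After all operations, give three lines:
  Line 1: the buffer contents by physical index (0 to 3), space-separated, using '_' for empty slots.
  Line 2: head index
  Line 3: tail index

write(95): buf=[95 _ _ _], head=0, tail=1, size=1
read(): buf=[_ _ _ _], head=1, tail=1, size=0
write(21): buf=[_ 21 _ _], head=1, tail=2, size=1
write(1): buf=[_ 21 1 _], head=1, tail=3, size=2
read(): buf=[_ _ 1 _], head=2, tail=3, size=1
read(): buf=[_ _ _ _], head=3, tail=3, size=0
write(7): buf=[_ _ _ 7], head=3, tail=0, size=1
read(): buf=[_ _ _ _], head=0, tail=0, size=0
write(2): buf=[2 _ _ _], head=0, tail=1, size=1
read(): buf=[_ _ _ _], head=1, tail=1, size=0
write(37): buf=[_ 37 _ _], head=1, tail=2, size=1
read(): buf=[_ _ _ _], head=2, tail=2, size=0
write(94): buf=[_ _ 94 _], head=2, tail=3, size=1

Answer: _ _ 94 _
2
3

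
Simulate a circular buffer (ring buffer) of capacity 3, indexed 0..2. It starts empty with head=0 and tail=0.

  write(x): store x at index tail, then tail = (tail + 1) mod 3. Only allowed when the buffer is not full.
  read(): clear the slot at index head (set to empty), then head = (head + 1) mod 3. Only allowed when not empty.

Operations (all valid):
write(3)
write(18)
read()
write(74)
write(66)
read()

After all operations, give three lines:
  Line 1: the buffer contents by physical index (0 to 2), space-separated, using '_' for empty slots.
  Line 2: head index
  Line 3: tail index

write(3): buf=[3 _ _], head=0, tail=1, size=1
write(18): buf=[3 18 _], head=0, tail=2, size=2
read(): buf=[_ 18 _], head=1, tail=2, size=1
write(74): buf=[_ 18 74], head=1, tail=0, size=2
write(66): buf=[66 18 74], head=1, tail=1, size=3
read(): buf=[66 _ 74], head=2, tail=1, size=2

Answer: 66 _ 74
2
1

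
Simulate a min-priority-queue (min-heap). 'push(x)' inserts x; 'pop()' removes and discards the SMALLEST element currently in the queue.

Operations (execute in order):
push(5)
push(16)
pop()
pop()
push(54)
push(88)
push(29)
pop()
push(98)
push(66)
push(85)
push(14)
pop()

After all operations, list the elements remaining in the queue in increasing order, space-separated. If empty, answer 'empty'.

Answer: 54 66 85 88 98

Derivation:
push(5): heap contents = [5]
push(16): heap contents = [5, 16]
pop() → 5: heap contents = [16]
pop() → 16: heap contents = []
push(54): heap contents = [54]
push(88): heap contents = [54, 88]
push(29): heap contents = [29, 54, 88]
pop() → 29: heap contents = [54, 88]
push(98): heap contents = [54, 88, 98]
push(66): heap contents = [54, 66, 88, 98]
push(85): heap contents = [54, 66, 85, 88, 98]
push(14): heap contents = [14, 54, 66, 85, 88, 98]
pop() → 14: heap contents = [54, 66, 85, 88, 98]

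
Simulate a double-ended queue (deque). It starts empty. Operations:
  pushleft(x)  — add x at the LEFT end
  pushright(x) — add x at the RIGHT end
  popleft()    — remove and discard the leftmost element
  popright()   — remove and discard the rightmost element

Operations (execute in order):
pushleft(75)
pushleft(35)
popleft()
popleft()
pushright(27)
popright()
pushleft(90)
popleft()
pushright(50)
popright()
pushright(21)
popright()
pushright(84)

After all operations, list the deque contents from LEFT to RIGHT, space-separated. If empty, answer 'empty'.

Answer: 84

Derivation:
pushleft(75): [75]
pushleft(35): [35, 75]
popleft(): [75]
popleft(): []
pushright(27): [27]
popright(): []
pushleft(90): [90]
popleft(): []
pushright(50): [50]
popright(): []
pushright(21): [21]
popright(): []
pushright(84): [84]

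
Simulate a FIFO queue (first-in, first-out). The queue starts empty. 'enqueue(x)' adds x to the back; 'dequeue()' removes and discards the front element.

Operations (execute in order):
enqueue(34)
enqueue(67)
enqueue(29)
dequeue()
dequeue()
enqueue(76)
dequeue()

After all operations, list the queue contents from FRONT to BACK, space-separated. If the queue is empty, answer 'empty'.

enqueue(34): [34]
enqueue(67): [34, 67]
enqueue(29): [34, 67, 29]
dequeue(): [67, 29]
dequeue(): [29]
enqueue(76): [29, 76]
dequeue(): [76]

Answer: 76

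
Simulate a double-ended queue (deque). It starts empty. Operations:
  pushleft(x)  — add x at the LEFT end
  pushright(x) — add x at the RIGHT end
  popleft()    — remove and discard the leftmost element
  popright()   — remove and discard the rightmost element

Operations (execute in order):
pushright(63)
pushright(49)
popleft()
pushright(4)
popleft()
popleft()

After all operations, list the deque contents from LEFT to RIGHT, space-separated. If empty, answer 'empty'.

pushright(63): [63]
pushright(49): [63, 49]
popleft(): [49]
pushright(4): [49, 4]
popleft(): [4]
popleft(): []

Answer: empty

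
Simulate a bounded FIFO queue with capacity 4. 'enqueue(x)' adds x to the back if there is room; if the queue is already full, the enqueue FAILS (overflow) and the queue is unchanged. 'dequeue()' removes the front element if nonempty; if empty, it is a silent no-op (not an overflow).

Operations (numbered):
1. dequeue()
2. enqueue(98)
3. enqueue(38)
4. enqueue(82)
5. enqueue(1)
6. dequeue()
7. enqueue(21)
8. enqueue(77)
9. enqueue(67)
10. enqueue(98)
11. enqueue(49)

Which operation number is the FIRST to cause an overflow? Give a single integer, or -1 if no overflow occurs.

Answer: 8

Derivation:
1. dequeue(): empty, no-op, size=0
2. enqueue(98): size=1
3. enqueue(38): size=2
4. enqueue(82): size=3
5. enqueue(1): size=4
6. dequeue(): size=3
7. enqueue(21): size=4
8. enqueue(77): size=4=cap → OVERFLOW (fail)
9. enqueue(67): size=4=cap → OVERFLOW (fail)
10. enqueue(98): size=4=cap → OVERFLOW (fail)
11. enqueue(49): size=4=cap → OVERFLOW (fail)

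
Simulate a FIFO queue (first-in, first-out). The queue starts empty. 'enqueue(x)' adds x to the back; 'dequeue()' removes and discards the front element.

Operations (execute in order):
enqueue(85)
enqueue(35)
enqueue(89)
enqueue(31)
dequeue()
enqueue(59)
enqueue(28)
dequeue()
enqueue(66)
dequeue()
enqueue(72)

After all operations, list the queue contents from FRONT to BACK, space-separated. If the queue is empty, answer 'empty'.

enqueue(85): [85]
enqueue(35): [85, 35]
enqueue(89): [85, 35, 89]
enqueue(31): [85, 35, 89, 31]
dequeue(): [35, 89, 31]
enqueue(59): [35, 89, 31, 59]
enqueue(28): [35, 89, 31, 59, 28]
dequeue(): [89, 31, 59, 28]
enqueue(66): [89, 31, 59, 28, 66]
dequeue(): [31, 59, 28, 66]
enqueue(72): [31, 59, 28, 66, 72]

Answer: 31 59 28 66 72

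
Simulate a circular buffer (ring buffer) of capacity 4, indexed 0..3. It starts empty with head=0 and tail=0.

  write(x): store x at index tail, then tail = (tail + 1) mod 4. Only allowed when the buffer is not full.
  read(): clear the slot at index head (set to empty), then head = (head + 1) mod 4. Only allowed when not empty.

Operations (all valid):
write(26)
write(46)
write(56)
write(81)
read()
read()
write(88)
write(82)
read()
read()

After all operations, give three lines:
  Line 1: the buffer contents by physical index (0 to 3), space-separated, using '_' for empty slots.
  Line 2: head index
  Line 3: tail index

Answer: 88 82 _ _
0
2

Derivation:
write(26): buf=[26 _ _ _], head=0, tail=1, size=1
write(46): buf=[26 46 _ _], head=0, tail=2, size=2
write(56): buf=[26 46 56 _], head=0, tail=3, size=3
write(81): buf=[26 46 56 81], head=0, tail=0, size=4
read(): buf=[_ 46 56 81], head=1, tail=0, size=3
read(): buf=[_ _ 56 81], head=2, tail=0, size=2
write(88): buf=[88 _ 56 81], head=2, tail=1, size=3
write(82): buf=[88 82 56 81], head=2, tail=2, size=4
read(): buf=[88 82 _ 81], head=3, tail=2, size=3
read(): buf=[88 82 _ _], head=0, tail=2, size=2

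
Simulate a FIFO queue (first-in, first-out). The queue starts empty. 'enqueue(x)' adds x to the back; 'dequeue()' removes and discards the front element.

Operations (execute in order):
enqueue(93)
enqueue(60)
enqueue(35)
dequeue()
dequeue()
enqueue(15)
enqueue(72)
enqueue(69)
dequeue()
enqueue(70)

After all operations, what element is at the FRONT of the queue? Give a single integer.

enqueue(93): queue = [93]
enqueue(60): queue = [93, 60]
enqueue(35): queue = [93, 60, 35]
dequeue(): queue = [60, 35]
dequeue(): queue = [35]
enqueue(15): queue = [35, 15]
enqueue(72): queue = [35, 15, 72]
enqueue(69): queue = [35, 15, 72, 69]
dequeue(): queue = [15, 72, 69]
enqueue(70): queue = [15, 72, 69, 70]

Answer: 15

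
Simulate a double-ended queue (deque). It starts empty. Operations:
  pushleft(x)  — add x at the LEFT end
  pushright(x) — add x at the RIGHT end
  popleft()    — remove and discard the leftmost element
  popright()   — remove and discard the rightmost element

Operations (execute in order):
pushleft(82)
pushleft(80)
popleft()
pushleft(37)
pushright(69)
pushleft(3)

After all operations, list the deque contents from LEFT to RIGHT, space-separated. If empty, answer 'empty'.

Answer: 3 37 82 69

Derivation:
pushleft(82): [82]
pushleft(80): [80, 82]
popleft(): [82]
pushleft(37): [37, 82]
pushright(69): [37, 82, 69]
pushleft(3): [3, 37, 82, 69]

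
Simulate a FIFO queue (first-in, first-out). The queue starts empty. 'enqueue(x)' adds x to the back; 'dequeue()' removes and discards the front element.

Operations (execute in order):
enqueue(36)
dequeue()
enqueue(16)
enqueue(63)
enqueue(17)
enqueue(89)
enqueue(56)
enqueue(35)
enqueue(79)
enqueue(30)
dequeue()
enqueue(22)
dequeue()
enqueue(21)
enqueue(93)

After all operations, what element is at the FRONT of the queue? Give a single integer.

enqueue(36): queue = [36]
dequeue(): queue = []
enqueue(16): queue = [16]
enqueue(63): queue = [16, 63]
enqueue(17): queue = [16, 63, 17]
enqueue(89): queue = [16, 63, 17, 89]
enqueue(56): queue = [16, 63, 17, 89, 56]
enqueue(35): queue = [16, 63, 17, 89, 56, 35]
enqueue(79): queue = [16, 63, 17, 89, 56, 35, 79]
enqueue(30): queue = [16, 63, 17, 89, 56, 35, 79, 30]
dequeue(): queue = [63, 17, 89, 56, 35, 79, 30]
enqueue(22): queue = [63, 17, 89, 56, 35, 79, 30, 22]
dequeue(): queue = [17, 89, 56, 35, 79, 30, 22]
enqueue(21): queue = [17, 89, 56, 35, 79, 30, 22, 21]
enqueue(93): queue = [17, 89, 56, 35, 79, 30, 22, 21, 93]

Answer: 17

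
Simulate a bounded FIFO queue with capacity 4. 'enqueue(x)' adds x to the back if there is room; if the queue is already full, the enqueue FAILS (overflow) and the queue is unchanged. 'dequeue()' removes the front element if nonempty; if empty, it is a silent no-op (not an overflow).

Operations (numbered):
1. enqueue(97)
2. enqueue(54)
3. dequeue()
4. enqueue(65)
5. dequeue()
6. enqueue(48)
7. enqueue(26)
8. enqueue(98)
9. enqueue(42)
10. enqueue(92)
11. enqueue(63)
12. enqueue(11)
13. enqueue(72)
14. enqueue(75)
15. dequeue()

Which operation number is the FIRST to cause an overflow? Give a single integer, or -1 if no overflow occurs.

1. enqueue(97): size=1
2. enqueue(54): size=2
3. dequeue(): size=1
4. enqueue(65): size=2
5. dequeue(): size=1
6. enqueue(48): size=2
7. enqueue(26): size=3
8. enqueue(98): size=4
9. enqueue(42): size=4=cap → OVERFLOW (fail)
10. enqueue(92): size=4=cap → OVERFLOW (fail)
11. enqueue(63): size=4=cap → OVERFLOW (fail)
12. enqueue(11): size=4=cap → OVERFLOW (fail)
13. enqueue(72): size=4=cap → OVERFLOW (fail)
14. enqueue(75): size=4=cap → OVERFLOW (fail)
15. dequeue(): size=3

Answer: 9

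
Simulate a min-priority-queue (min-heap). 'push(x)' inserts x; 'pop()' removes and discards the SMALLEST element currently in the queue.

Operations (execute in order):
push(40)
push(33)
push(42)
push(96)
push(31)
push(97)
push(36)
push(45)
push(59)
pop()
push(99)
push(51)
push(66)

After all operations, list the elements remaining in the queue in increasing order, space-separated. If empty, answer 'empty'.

Answer: 33 36 40 42 45 51 59 66 96 97 99

Derivation:
push(40): heap contents = [40]
push(33): heap contents = [33, 40]
push(42): heap contents = [33, 40, 42]
push(96): heap contents = [33, 40, 42, 96]
push(31): heap contents = [31, 33, 40, 42, 96]
push(97): heap contents = [31, 33, 40, 42, 96, 97]
push(36): heap contents = [31, 33, 36, 40, 42, 96, 97]
push(45): heap contents = [31, 33, 36, 40, 42, 45, 96, 97]
push(59): heap contents = [31, 33, 36, 40, 42, 45, 59, 96, 97]
pop() → 31: heap contents = [33, 36, 40, 42, 45, 59, 96, 97]
push(99): heap contents = [33, 36, 40, 42, 45, 59, 96, 97, 99]
push(51): heap contents = [33, 36, 40, 42, 45, 51, 59, 96, 97, 99]
push(66): heap contents = [33, 36, 40, 42, 45, 51, 59, 66, 96, 97, 99]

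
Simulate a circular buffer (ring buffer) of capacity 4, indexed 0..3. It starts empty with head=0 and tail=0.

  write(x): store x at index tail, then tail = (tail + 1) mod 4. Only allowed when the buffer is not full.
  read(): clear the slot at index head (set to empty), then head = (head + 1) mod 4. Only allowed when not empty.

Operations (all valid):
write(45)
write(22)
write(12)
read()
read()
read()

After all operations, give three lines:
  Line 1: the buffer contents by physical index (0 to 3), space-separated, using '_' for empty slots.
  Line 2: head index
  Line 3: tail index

write(45): buf=[45 _ _ _], head=0, tail=1, size=1
write(22): buf=[45 22 _ _], head=0, tail=2, size=2
write(12): buf=[45 22 12 _], head=0, tail=3, size=3
read(): buf=[_ 22 12 _], head=1, tail=3, size=2
read(): buf=[_ _ 12 _], head=2, tail=3, size=1
read(): buf=[_ _ _ _], head=3, tail=3, size=0

Answer: _ _ _ _
3
3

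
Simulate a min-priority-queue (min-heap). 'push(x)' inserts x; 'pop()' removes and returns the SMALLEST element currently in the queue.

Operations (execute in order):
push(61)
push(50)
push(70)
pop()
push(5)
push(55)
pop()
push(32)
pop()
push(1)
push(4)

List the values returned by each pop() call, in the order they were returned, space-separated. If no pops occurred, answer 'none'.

push(61): heap contents = [61]
push(50): heap contents = [50, 61]
push(70): heap contents = [50, 61, 70]
pop() → 50: heap contents = [61, 70]
push(5): heap contents = [5, 61, 70]
push(55): heap contents = [5, 55, 61, 70]
pop() → 5: heap contents = [55, 61, 70]
push(32): heap contents = [32, 55, 61, 70]
pop() → 32: heap contents = [55, 61, 70]
push(1): heap contents = [1, 55, 61, 70]
push(4): heap contents = [1, 4, 55, 61, 70]

Answer: 50 5 32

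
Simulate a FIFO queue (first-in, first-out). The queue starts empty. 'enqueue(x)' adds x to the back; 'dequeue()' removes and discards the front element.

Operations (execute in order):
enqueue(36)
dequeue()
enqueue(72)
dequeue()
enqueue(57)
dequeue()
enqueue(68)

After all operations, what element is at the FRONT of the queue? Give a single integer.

Answer: 68

Derivation:
enqueue(36): queue = [36]
dequeue(): queue = []
enqueue(72): queue = [72]
dequeue(): queue = []
enqueue(57): queue = [57]
dequeue(): queue = []
enqueue(68): queue = [68]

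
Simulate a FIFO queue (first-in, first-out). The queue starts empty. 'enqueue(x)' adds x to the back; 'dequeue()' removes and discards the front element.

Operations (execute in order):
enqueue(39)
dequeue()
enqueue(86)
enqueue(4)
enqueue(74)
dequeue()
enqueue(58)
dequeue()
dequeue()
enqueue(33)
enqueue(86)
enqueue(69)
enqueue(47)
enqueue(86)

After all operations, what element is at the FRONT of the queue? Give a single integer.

enqueue(39): queue = [39]
dequeue(): queue = []
enqueue(86): queue = [86]
enqueue(4): queue = [86, 4]
enqueue(74): queue = [86, 4, 74]
dequeue(): queue = [4, 74]
enqueue(58): queue = [4, 74, 58]
dequeue(): queue = [74, 58]
dequeue(): queue = [58]
enqueue(33): queue = [58, 33]
enqueue(86): queue = [58, 33, 86]
enqueue(69): queue = [58, 33, 86, 69]
enqueue(47): queue = [58, 33, 86, 69, 47]
enqueue(86): queue = [58, 33, 86, 69, 47, 86]

Answer: 58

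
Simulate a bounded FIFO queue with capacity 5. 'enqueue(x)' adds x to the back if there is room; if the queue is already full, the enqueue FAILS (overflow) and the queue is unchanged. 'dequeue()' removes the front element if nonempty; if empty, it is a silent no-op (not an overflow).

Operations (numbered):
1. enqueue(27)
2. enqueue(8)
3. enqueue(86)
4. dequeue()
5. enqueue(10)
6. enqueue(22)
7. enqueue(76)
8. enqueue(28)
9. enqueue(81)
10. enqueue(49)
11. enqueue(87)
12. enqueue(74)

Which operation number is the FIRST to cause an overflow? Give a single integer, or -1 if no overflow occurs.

1. enqueue(27): size=1
2. enqueue(8): size=2
3. enqueue(86): size=3
4. dequeue(): size=2
5. enqueue(10): size=3
6. enqueue(22): size=4
7. enqueue(76): size=5
8. enqueue(28): size=5=cap → OVERFLOW (fail)
9. enqueue(81): size=5=cap → OVERFLOW (fail)
10. enqueue(49): size=5=cap → OVERFLOW (fail)
11. enqueue(87): size=5=cap → OVERFLOW (fail)
12. enqueue(74): size=5=cap → OVERFLOW (fail)

Answer: 8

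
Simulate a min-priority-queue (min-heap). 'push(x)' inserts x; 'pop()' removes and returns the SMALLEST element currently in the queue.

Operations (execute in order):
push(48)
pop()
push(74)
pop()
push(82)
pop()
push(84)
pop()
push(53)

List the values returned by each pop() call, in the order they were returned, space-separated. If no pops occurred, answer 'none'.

Answer: 48 74 82 84

Derivation:
push(48): heap contents = [48]
pop() → 48: heap contents = []
push(74): heap contents = [74]
pop() → 74: heap contents = []
push(82): heap contents = [82]
pop() → 82: heap contents = []
push(84): heap contents = [84]
pop() → 84: heap contents = []
push(53): heap contents = [53]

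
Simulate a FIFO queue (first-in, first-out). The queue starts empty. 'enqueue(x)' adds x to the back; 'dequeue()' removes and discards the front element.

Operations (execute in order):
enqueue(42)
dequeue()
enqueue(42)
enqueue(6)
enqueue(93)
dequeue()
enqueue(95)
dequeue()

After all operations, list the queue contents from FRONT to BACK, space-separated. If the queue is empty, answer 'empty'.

enqueue(42): [42]
dequeue(): []
enqueue(42): [42]
enqueue(6): [42, 6]
enqueue(93): [42, 6, 93]
dequeue(): [6, 93]
enqueue(95): [6, 93, 95]
dequeue(): [93, 95]

Answer: 93 95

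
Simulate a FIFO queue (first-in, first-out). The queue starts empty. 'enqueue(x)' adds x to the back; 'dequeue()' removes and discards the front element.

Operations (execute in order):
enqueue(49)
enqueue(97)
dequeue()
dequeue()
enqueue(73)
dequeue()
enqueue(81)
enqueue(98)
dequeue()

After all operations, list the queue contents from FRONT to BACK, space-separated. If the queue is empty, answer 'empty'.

Answer: 98

Derivation:
enqueue(49): [49]
enqueue(97): [49, 97]
dequeue(): [97]
dequeue(): []
enqueue(73): [73]
dequeue(): []
enqueue(81): [81]
enqueue(98): [81, 98]
dequeue(): [98]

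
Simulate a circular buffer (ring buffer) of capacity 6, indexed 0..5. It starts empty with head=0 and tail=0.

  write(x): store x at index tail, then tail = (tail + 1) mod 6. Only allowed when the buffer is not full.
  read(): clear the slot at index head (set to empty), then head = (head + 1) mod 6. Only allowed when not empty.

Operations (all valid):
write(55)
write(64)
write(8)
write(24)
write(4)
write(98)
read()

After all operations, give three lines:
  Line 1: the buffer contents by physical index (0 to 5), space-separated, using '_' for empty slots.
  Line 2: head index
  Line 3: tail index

write(55): buf=[55 _ _ _ _ _], head=0, tail=1, size=1
write(64): buf=[55 64 _ _ _ _], head=0, tail=2, size=2
write(8): buf=[55 64 8 _ _ _], head=0, tail=3, size=3
write(24): buf=[55 64 8 24 _ _], head=0, tail=4, size=4
write(4): buf=[55 64 8 24 4 _], head=0, tail=5, size=5
write(98): buf=[55 64 8 24 4 98], head=0, tail=0, size=6
read(): buf=[_ 64 8 24 4 98], head=1, tail=0, size=5

Answer: _ 64 8 24 4 98
1
0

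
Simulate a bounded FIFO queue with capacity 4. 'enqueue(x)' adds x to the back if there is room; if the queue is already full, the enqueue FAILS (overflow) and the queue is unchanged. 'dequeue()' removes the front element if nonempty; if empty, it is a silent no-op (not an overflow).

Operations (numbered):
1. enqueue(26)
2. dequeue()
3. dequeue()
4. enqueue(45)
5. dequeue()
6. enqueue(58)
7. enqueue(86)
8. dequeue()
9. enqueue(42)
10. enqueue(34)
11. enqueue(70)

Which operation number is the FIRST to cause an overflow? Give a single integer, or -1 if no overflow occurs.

Answer: -1

Derivation:
1. enqueue(26): size=1
2. dequeue(): size=0
3. dequeue(): empty, no-op, size=0
4. enqueue(45): size=1
5. dequeue(): size=0
6. enqueue(58): size=1
7. enqueue(86): size=2
8. dequeue(): size=1
9. enqueue(42): size=2
10. enqueue(34): size=3
11. enqueue(70): size=4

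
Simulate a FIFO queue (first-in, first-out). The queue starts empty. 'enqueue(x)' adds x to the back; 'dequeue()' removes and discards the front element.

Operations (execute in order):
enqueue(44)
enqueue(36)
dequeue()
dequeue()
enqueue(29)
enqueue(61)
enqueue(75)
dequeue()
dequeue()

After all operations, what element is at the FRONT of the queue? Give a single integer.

Answer: 75

Derivation:
enqueue(44): queue = [44]
enqueue(36): queue = [44, 36]
dequeue(): queue = [36]
dequeue(): queue = []
enqueue(29): queue = [29]
enqueue(61): queue = [29, 61]
enqueue(75): queue = [29, 61, 75]
dequeue(): queue = [61, 75]
dequeue(): queue = [75]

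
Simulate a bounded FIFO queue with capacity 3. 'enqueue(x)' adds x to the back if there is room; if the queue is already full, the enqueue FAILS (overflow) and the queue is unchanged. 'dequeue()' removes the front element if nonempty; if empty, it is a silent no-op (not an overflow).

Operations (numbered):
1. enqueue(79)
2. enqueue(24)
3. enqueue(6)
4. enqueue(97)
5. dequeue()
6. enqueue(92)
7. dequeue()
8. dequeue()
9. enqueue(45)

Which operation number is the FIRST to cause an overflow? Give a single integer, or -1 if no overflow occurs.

1. enqueue(79): size=1
2. enqueue(24): size=2
3. enqueue(6): size=3
4. enqueue(97): size=3=cap → OVERFLOW (fail)
5. dequeue(): size=2
6. enqueue(92): size=3
7. dequeue(): size=2
8. dequeue(): size=1
9. enqueue(45): size=2

Answer: 4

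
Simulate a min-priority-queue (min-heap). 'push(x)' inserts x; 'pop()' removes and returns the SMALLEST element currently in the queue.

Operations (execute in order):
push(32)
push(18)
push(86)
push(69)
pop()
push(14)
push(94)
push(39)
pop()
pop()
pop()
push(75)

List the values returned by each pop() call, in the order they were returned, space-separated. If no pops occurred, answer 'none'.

push(32): heap contents = [32]
push(18): heap contents = [18, 32]
push(86): heap contents = [18, 32, 86]
push(69): heap contents = [18, 32, 69, 86]
pop() → 18: heap contents = [32, 69, 86]
push(14): heap contents = [14, 32, 69, 86]
push(94): heap contents = [14, 32, 69, 86, 94]
push(39): heap contents = [14, 32, 39, 69, 86, 94]
pop() → 14: heap contents = [32, 39, 69, 86, 94]
pop() → 32: heap contents = [39, 69, 86, 94]
pop() → 39: heap contents = [69, 86, 94]
push(75): heap contents = [69, 75, 86, 94]

Answer: 18 14 32 39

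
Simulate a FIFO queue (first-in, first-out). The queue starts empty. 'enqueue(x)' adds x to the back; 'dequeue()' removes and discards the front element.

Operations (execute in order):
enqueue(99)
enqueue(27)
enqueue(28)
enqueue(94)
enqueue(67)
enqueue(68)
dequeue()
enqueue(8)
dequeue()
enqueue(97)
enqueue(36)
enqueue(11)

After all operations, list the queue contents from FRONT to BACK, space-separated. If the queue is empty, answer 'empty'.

Answer: 28 94 67 68 8 97 36 11

Derivation:
enqueue(99): [99]
enqueue(27): [99, 27]
enqueue(28): [99, 27, 28]
enqueue(94): [99, 27, 28, 94]
enqueue(67): [99, 27, 28, 94, 67]
enqueue(68): [99, 27, 28, 94, 67, 68]
dequeue(): [27, 28, 94, 67, 68]
enqueue(8): [27, 28, 94, 67, 68, 8]
dequeue(): [28, 94, 67, 68, 8]
enqueue(97): [28, 94, 67, 68, 8, 97]
enqueue(36): [28, 94, 67, 68, 8, 97, 36]
enqueue(11): [28, 94, 67, 68, 8, 97, 36, 11]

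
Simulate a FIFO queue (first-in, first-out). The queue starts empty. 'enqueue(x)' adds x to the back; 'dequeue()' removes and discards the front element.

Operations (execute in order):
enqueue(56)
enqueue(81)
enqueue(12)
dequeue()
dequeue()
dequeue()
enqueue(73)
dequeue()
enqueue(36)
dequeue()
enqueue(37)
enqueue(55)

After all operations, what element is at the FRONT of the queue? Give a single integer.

Answer: 37

Derivation:
enqueue(56): queue = [56]
enqueue(81): queue = [56, 81]
enqueue(12): queue = [56, 81, 12]
dequeue(): queue = [81, 12]
dequeue(): queue = [12]
dequeue(): queue = []
enqueue(73): queue = [73]
dequeue(): queue = []
enqueue(36): queue = [36]
dequeue(): queue = []
enqueue(37): queue = [37]
enqueue(55): queue = [37, 55]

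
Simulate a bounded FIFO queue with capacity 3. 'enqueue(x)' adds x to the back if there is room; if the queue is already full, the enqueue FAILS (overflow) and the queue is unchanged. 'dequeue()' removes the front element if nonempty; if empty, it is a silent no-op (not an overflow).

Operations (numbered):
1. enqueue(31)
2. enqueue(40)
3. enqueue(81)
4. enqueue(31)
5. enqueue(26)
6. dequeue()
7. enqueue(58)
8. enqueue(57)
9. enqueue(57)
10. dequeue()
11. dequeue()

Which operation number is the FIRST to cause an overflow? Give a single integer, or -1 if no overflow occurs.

Answer: 4

Derivation:
1. enqueue(31): size=1
2. enqueue(40): size=2
3. enqueue(81): size=3
4. enqueue(31): size=3=cap → OVERFLOW (fail)
5. enqueue(26): size=3=cap → OVERFLOW (fail)
6. dequeue(): size=2
7. enqueue(58): size=3
8. enqueue(57): size=3=cap → OVERFLOW (fail)
9. enqueue(57): size=3=cap → OVERFLOW (fail)
10. dequeue(): size=2
11. dequeue(): size=1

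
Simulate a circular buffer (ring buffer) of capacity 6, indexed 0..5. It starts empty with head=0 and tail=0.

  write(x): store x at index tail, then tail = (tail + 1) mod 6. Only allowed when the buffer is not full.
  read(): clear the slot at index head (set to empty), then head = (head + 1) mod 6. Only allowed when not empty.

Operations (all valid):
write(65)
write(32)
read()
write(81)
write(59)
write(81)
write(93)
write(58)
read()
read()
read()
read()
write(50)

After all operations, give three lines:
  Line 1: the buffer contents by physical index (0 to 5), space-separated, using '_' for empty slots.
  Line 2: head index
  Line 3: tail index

Answer: 58 50 _ _ _ 93
5
2

Derivation:
write(65): buf=[65 _ _ _ _ _], head=0, tail=1, size=1
write(32): buf=[65 32 _ _ _ _], head=0, tail=2, size=2
read(): buf=[_ 32 _ _ _ _], head=1, tail=2, size=1
write(81): buf=[_ 32 81 _ _ _], head=1, tail=3, size=2
write(59): buf=[_ 32 81 59 _ _], head=1, tail=4, size=3
write(81): buf=[_ 32 81 59 81 _], head=1, tail=5, size=4
write(93): buf=[_ 32 81 59 81 93], head=1, tail=0, size=5
write(58): buf=[58 32 81 59 81 93], head=1, tail=1, size=6
read(): buf=[58 _ 81 59 81 93], head=2, tail=1, size=5
read(): buf=[58 _ _ 59 81 93], head=3, tail=1, size=4
read(): buf=[58 _ _ _ 81 93], head=4, tail=1, size=3
read(): buf=[58 _ _ _ _ 93], head=5, tail=1, size=2
write(50): buf=[58 50 _ _ _ 93], head=5, tail=2, size=3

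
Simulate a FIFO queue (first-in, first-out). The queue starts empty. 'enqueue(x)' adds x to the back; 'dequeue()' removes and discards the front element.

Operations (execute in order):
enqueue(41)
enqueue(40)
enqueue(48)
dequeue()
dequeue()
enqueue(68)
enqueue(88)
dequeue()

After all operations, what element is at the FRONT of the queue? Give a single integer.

Answer: 68

Derivation:
enqueue(41): queue = [41]
enqueue(40): queue = [41, 40]
enqueue(48): queue = [41, 40, 48]
dequeue(): queue = [40, 48]
dequeue(): queue = [48]
enqueue(68): queue = [48, 68]
enqueue(88): queue = [48, 68, 88]
dequeue(): queue = [68, 88]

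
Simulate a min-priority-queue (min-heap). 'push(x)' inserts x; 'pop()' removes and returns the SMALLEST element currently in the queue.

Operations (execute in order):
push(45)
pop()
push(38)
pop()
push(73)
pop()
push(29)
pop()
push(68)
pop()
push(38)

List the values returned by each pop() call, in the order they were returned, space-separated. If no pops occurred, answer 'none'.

push(45): heap contents = [45]
pop() → 45: heap contents = []
push(38): heap contents = [38]
pop() → 38: heap contents = []
push(73): heap contents = [73]
pop() → 73: heap contents = []
push(29): heap contents = [29]
pop() → 29: heap contents = []
push(68): heap contents = [68]
pop() → 68: heap contents = []
push(38): heap contents = [38]

Answer: 45 38 73 29 68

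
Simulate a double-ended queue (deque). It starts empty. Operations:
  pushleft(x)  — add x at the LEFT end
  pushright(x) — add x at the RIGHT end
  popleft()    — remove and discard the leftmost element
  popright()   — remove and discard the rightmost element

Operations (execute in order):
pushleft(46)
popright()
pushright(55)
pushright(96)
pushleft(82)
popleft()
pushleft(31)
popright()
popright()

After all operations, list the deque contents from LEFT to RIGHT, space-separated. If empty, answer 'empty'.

Answer: 31

Derivation:
pushleft(46): [46]
popright(): []
pushright(55): [55]
pushright(96): [55, 96]
pushleft(82): [82, 55, 96]
popleft(): [55, 96]
pushleft(31): [31, 55, 96]
popright(): [31, 55]
popright(): [31]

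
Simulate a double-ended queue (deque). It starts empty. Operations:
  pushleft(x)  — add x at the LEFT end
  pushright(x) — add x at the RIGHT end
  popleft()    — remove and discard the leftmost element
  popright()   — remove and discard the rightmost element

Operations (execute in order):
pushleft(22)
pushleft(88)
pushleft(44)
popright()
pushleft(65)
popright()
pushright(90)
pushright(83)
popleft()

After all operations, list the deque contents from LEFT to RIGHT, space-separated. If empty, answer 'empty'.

pushleft(22): [22]
pushleft(88): [88, 22]
pushleft(44): [44, 88, 22]
popright(): [44, 88]
pushleft(65): [65, 44, 88]
popright(): [65, 44]
pushright(90): [65, 44, 90]
pushright(83): [65, 44, 90, 83]
popleft(): [44, 90, 83]

Answer: 44 90 83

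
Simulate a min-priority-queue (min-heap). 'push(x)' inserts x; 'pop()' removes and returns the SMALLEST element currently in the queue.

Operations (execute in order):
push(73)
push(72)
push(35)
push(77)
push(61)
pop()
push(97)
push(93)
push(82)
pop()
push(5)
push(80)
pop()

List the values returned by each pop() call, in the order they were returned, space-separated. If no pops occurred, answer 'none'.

push(73): heap contents = [73]
push(72): heap contents = [72, 73]
push(35): heap contents = [35, 72, 73]
push(77): heap contents = [35, 72, 73, 77]
push(61): heap contents = [35, 61, 72, 73, 77]
pop() → 35: heap contents = [61, 72, 73, 77]
push(97): heap contents = [61, 72, 73, 77, 97]
push(93): heap contents = [61, 72, 73, 77, 93, 97]
push(82): heap contents = [61, 72, 73, 77, 82, 93, 97]
pop() → 61: heap contents = [72, 73, 77, 82, 93, 97]
push(5): heap contents = [5, 72, 73, 77, 82, 93, 97]
push(80): heap contents = [5, 72, 73, 77, 80, 82, 93, 97]
pop() → 5: heap contents = [72, 73, 77, 80, 82, 93, 97]

Answer: 35 61 5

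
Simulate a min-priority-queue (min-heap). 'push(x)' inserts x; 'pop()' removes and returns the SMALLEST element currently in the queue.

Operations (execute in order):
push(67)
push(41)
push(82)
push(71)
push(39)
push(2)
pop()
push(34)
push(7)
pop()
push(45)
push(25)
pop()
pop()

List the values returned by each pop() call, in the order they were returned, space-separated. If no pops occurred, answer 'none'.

push(67): heap contents = [67]
push(41): heap contents = [41, 67]
push(82): heap contents = [41, 67, 82]
push(71): heap contents = [41, 67, 71, 82]
push(39): heap contents = [39, 41, 67, 71, 82]
push(2): heap contents = [2, 39, 41, 67, 71, 82]
pop() → 2: heap contents = [39, 41, 67, 71, 82]
push(34): heap contents = [34, 39, 41, 67, 71, 82]
push(7): heap contents = [7, 34, 39, 41, 67, 71, 82]
pop() → 7: heap contents = [34, 39, 41, 67, 71, 82]
push(45): heap contents = [34, 39, 41, 45, 67, 71, 82]
push(25): heap contents = [25, 34, 39, 41, 45, 67, 71, 82]
pop() → 25: heap contents = [34, 39, 41, 45, 67, 71, 82]
pop() → 34: heap contents = [39, 41, 45, 67, 71, 82]

Answer: 2 7 25 34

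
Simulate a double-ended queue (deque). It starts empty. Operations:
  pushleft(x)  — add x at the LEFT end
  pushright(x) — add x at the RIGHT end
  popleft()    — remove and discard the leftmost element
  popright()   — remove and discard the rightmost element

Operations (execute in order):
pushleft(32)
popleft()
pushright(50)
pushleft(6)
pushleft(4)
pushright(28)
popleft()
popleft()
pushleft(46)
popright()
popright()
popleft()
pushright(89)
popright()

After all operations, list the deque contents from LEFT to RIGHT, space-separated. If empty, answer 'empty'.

Answer: empty

Derivation:
pushleft(32): [32]
popleft(): []
pushright(50): [50]
pushleft(6): [6, 50]
pushleft(4): [4, 6, 50]
pushright(28): [4, 6, 50, 28]
popleft(): [6, 50, 28]
popleft(): [50, 28]
pushleft(46): [46, 50, 28]
popright(): [46, 50]
popright(): [46]
popleft(): []
pushright(89): [89]
popright(): []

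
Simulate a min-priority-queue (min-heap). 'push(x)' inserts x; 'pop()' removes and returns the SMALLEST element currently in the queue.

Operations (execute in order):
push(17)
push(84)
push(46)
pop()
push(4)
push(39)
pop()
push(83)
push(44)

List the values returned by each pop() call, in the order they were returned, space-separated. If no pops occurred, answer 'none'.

Answer: 17 4

Derivation:
push(17): heap contents = [17]
push(84): heap contents = [17, 84]
push(46): heap contents = [17, 46, 84]
pop() → 17: heap contents = [46, 84]
push(4): heap contents = [4, 46, 84]
push(39): heap contents = [4, 39, 46, 84]
pop() → 4: heap contents = [39, 46, 84]
push(83): heap contents = [39, 46, 83, 84]
push(44): heap contents = [39, 44, 46, 83, 84]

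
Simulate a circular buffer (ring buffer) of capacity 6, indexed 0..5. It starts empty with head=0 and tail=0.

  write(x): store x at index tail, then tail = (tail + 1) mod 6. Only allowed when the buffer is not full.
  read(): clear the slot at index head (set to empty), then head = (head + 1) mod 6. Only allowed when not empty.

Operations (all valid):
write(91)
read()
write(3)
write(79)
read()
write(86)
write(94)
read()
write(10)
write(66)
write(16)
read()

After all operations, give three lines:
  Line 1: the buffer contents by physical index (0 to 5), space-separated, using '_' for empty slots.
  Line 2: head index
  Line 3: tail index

write(91): buf=[91 _ _ _ _ _], head=0, tail=1, size=1
read(): buf=[_ _ _ _ _ _], head=1, tail=1, size=0
write(3): buf=[_ 3 _ _ _ _], head=1, tail=2, size=1
write(79): buf=[_ 3 79 _ _ _], head=1, tail=3, size=2
read(): buf=[_ _ 79 _ _ _], head=2, tail=3, size=1
write(86): buf=[_ _ 79 86 _ _], head=2, tail=4, size=2
write(94): buf=[_ _ 79 86 94 _], head=2, tail=5, size=3
read(): buf=[_ _ _ 86 94 _], head=3, tail=5, size=2
write(10): buf=[_ _ _ 86 94 10], head=3, tail=0, size=3
write(66): buf=[66 _ _ 86 94 10], head=3, tail=1, size=4
write(16): buf=[66 16 _ 86 94 10], head=3, tail=2, size=5
read(): buf=[66 16 _ _ 94 10], head=4, tail=2, size=4

Answer: 66 16 _ _ 94 10
4
2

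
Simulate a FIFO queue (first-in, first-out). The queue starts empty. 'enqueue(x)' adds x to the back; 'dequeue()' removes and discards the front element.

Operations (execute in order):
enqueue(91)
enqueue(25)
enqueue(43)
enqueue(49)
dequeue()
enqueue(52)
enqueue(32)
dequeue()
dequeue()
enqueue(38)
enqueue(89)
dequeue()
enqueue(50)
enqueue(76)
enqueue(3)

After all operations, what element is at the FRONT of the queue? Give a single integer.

enqueue(91): queue = [91]
enqueue(25): queue = [91, 25]
enqueue(43): queue = [91, 25, 43]
enqueue(49): queue = [91, 25, 43, 49]
dequeue(): queue = [25, 43, 49]
enqueue(52): queue = [25, 43, 49, 52]
enqueue(32): queue = [25, 43, 49, 52, 32]
dequeue(): queue = [43, 49, 52, 32]
dequeue(): queue = [49, 52, 32]
enqueue(38): queue = [49, 52, 32, 38]
enqueue(89): queue = [49, 52, 32, 38, 89]
dequeue(): queue = [52, 32, 38, 89]
enqueue(50): queue = [52, 32, 38, 89, 50]
enqueue(76): queue = [52, 32, 38, 89, 50, 76]
enqueue(3): queue = [52, 32, 38, 89, 50, 76, 3]

Answer: 52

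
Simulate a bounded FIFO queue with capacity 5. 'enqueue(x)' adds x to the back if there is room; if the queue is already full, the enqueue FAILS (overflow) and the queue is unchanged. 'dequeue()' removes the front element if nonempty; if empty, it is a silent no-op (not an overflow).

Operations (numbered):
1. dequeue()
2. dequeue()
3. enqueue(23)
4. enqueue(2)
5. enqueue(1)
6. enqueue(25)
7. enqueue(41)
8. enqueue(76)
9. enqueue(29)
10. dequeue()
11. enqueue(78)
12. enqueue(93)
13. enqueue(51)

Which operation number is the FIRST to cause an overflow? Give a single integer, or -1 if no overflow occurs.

Answer: 8

Derivation:
1. dequeue(): empty, no-op, size=0
2. dequeue(): empty, no-op, size=0
3. enqueue(23): size=1
4. enqueue(2): size=2
5. enqueue(1): size=3
6. enqueue(25): size=4
7. enqueue(41): size=5
8. enqueue(76): size=5=cap → OVERFLOW (fail)
9. enqueue(29): size=5=cap → OVERFLOW (fail)
10. dequeue(): size=4
11. enqueue(78): size=5
12. enqueue(93): size=5=cap → OVERFLOW (fail)
13. enqueue(51): size=5=cap → OVERFLOW (fail)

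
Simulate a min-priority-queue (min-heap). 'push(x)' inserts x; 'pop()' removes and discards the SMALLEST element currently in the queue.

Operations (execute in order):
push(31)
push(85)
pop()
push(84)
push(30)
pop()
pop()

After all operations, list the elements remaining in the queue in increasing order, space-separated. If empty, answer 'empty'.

push(31): heap contents = [31]
push(85): heap contents = [31, 85]
pop() → 31: heap contents = [85]
push(84): heap contents = [84, 85]
push(30): heap contents = [30, 84, 85]
pop() → 30: heap contents = [84, 85]
pop() → 84: heap contents = [85]

Answer: 85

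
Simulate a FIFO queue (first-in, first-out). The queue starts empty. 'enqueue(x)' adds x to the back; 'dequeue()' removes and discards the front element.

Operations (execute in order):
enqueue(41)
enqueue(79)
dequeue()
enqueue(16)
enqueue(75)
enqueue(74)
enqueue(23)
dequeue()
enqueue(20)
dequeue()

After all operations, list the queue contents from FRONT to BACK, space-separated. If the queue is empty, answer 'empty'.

enqueue(41): [41]
enqueue(79): [41, 79]
dequeue(): [79]
enqueue(16): [79, 16]
enqueue(75): [79, 16, 75]
enqueue(74): [79, 16, 75, 74]
enqueue(23): [79, 16, 75, 74, 23]
dequeue(): [16, 75, 74, 23]
enqueue(20): [16, 75, 74, 23, 20]
dequeue(): [75, 74, 23, 20]

Answer: 75 74 23 20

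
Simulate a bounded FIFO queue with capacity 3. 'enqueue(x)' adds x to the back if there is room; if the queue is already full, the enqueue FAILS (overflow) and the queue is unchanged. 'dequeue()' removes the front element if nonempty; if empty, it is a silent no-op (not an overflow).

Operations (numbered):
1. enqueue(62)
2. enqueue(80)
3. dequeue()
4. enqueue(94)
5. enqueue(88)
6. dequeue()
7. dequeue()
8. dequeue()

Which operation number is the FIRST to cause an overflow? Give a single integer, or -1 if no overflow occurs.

1. enqueue(62): size=1
2. enqueue(80): size=2
3. dequeue(): size=1
4. enqueue(94): size=2
5. enqueue(88): size=3
6. dequeue(): size=2
7. dequeue(): size=1
8. dequeue(): size=0

Answer: -1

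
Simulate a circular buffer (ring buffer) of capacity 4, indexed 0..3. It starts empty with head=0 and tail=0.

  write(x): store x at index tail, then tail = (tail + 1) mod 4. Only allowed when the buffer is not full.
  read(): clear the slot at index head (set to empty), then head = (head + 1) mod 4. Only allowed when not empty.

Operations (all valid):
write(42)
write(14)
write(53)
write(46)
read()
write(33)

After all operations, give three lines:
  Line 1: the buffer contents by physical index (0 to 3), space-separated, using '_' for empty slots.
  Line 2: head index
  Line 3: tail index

Answer: 33 14 53 46
1
1

Derivation:
write(42): buf=[42 _ _ _], head=0, tail=1, size=1
write(14): buf=[42 14 _ _], head=0, tail=2, size=2
write(53): buf=[42 14 53 _], head=0, tail=3, size=3
write(46): buf=[42 14 53 46], head=0, tail=0, size=4
read(): buf=[_ 14 53 46], head=1, tail=0, size=3
write(33): buf=[33 14 53 46], head=1, tail=1, size=4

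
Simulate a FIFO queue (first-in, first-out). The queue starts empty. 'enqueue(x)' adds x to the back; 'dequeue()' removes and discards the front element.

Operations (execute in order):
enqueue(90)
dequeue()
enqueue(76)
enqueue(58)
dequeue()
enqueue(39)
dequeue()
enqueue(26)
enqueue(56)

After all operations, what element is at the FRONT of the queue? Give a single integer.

enqueue(90): queue = [90]
dequeue(): queue = []
enqueue(76): queue = [76]
enqueue(58): queue = [76, 58]
dequeue(): queue = [58]
enqueue(39): queue = [58, 39]
dequeue(): queue = [39]
enqueue(26): queue = [39, 26]
enqueue(56): queue = [39, 26, 56]

Answer: 39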